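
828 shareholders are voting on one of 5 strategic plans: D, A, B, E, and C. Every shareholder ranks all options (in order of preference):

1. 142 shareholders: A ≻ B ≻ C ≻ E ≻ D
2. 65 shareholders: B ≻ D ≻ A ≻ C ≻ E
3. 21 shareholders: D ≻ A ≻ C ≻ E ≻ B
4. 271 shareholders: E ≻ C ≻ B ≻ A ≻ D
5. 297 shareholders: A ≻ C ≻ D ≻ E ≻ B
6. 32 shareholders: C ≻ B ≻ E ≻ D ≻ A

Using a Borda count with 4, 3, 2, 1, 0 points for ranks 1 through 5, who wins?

D: 142·0 + 65·3 + 21·4 + 271·0 + 297·2 + 32·1 = 905
A: 142·4 + 65·2 + 21·3 + 271·1 + 297·4 + 32·0 = 2220
B: 142·3 + 65·4 + 21·0 + 271·2 + 297·0 + 32·3 = 1324
E: 142·1 + 65·0 + 21·1 + 271·4 + 297·1 + 32·2 = 1608
C: 142·2 + 65·1 + 21·2 + 271·3 + 297·3 + 32·4 = 2223
C has the highest Borda score (2223).

C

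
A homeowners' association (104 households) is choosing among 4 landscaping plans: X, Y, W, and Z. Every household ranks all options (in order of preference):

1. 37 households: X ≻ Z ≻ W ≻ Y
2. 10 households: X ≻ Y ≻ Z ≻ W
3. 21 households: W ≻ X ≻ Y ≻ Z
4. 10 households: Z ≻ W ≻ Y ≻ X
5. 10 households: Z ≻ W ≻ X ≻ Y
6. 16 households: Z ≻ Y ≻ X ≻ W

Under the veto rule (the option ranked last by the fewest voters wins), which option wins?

Last-place votes: X 10, Y 47, W 26, Z 21.
X is ranked last by the fewest voters, so X wins.

X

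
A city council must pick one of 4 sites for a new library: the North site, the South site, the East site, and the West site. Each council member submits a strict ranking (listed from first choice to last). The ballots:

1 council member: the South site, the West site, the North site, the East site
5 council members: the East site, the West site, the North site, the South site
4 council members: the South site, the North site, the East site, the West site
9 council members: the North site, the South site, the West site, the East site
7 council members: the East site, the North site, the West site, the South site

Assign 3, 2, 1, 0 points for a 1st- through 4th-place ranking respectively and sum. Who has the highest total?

the North site

the North site: 1·1 + 5·1 + 4·2 + 9·3 + 7·2 = 55
the South site: 1·3 + 5·0 + 4·3 + 9·2 + 7·0 = 33
the East site: 1·0 + 5·3 + 4·1 + 9·0 + 7·3 = 40
the West site: 1·2 + 5·2 + 4·0 + 9·1 + 7·1 = 28
the North site has the highest Borda score (55).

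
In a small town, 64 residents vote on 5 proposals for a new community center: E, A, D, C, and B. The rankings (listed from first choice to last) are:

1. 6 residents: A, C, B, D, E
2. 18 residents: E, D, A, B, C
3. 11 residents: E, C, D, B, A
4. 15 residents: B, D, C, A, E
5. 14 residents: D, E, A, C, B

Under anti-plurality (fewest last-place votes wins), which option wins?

D

Last-place votes: E 21, A 11, D 0, C 18, B 14.
D is ranked last by the fewest voters, so D wins.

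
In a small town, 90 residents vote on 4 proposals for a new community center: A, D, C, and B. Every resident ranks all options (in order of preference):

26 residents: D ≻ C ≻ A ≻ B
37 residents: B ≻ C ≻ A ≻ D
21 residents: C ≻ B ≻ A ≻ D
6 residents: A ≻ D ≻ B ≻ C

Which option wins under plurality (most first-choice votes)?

First-place votes: A 6, D 26, C 21, B 37.
B has the most first-place votes.

B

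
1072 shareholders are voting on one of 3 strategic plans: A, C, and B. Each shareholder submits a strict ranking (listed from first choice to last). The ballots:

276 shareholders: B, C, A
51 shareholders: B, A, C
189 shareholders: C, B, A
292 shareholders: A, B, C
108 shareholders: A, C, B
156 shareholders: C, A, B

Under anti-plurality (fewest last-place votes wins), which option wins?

Last-place votes: A 465, C 343, B 264.
B is ranked last by the fewest voters, so B wins.

B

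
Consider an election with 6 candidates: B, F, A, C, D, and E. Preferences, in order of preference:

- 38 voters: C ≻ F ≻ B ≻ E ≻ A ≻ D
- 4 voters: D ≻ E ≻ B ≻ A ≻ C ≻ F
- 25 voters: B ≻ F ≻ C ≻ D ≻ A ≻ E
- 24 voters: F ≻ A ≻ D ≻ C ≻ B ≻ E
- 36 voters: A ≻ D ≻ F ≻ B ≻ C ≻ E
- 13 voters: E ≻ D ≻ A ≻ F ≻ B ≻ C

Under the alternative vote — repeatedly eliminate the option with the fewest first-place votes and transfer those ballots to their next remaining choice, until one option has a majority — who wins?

A

Round 1: B 25, F 24, A 36, C 38, D 4, E 13. Eliminate D.
Round 2: B 25, F 24, A 36, C 38, E 17. Eliminate E.
Round 3: B 29, F 24, A 49, C 38. Eliminate F.
Round 4: B 29, A 73, C 38. A has a majority.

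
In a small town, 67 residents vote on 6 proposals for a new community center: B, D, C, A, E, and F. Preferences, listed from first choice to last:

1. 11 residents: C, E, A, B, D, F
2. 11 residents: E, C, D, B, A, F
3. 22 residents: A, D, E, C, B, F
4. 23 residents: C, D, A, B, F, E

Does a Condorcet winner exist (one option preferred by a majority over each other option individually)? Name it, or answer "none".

C

C vs B: 67–0 for C.
C vs D: 45–22 for C.
C vs A: 45–22 for C.
C vs E: 34–33 for C.
C vs F: 67–0 for C.
C beats every other option head-to-head.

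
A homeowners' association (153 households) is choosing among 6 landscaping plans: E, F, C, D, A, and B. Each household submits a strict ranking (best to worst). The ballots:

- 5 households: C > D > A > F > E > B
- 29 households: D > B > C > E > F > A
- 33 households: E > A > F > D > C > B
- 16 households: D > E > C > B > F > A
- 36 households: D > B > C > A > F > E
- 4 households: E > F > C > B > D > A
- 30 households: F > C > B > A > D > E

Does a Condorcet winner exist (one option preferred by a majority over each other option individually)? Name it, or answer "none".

D vs E: 116–37 for D.
D vs F: 86–67 for D.
D vs C: 114–39 for D.
D vs A: 90–63 for D.
D vs B: 119–34 for D.
D beats every other option head-to-head.

D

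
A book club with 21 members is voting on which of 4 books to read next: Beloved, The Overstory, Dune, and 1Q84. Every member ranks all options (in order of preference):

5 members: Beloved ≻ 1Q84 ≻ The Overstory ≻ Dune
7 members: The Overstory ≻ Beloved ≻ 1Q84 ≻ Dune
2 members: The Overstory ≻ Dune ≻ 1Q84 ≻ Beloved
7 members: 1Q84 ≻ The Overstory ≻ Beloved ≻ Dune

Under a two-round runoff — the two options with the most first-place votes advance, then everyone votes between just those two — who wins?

Round 1 first-place votes: Beloved 5, The Overstory 9, Dune 0, 1Q84 7.
The Overstory and 1Q84 advance.
Runoff: The Overstory is preferred to 1Q84 by 9 voters; 1Q84 by 12.
1Q84 wins the runoff.

1Q84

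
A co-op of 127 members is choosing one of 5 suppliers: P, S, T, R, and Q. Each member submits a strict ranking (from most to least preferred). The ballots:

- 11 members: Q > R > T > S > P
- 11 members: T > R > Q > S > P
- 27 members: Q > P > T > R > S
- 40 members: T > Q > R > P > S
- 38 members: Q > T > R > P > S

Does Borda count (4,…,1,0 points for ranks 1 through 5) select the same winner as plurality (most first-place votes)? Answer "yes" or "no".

yes

Borda — scores: P 159, S 22, T 394, R 249, Q 446. Winner: Q.
Plurality — first-place votes: P 0, S 0, T 51, R 0, Q 76. Winner: Q.
The two methods agree.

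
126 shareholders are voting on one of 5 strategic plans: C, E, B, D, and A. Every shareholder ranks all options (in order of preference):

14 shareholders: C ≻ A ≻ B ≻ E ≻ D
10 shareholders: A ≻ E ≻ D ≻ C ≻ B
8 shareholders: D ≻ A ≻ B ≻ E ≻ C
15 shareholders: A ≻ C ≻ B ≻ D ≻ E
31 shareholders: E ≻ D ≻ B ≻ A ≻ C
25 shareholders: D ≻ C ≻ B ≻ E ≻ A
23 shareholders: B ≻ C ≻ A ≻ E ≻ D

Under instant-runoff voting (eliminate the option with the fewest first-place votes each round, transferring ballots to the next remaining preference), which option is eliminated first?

Round 1: C 14, E 31, B 23, D 33, A 25. Eliminate C.

C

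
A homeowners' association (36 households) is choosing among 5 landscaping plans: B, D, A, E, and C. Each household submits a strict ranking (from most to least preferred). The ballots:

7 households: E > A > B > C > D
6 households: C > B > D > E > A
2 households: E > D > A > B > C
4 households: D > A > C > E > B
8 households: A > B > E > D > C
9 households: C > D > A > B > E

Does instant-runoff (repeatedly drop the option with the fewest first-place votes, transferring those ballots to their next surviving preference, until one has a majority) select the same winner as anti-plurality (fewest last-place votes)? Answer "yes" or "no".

Instant-runoff — R1 B 0, D 4, A 8, E 9, C 15 (B out); R2 D 4, A 8, E 9, C 15 (D out); R3 A 12, E 9, C 15 (E out); R4 A 21, C 15 (A winner). Winner: A.
Anti-plurality — last-place votes: B 4, D 7, A 6, E 9, C 10. Winner: B.
The two methods disagree.

no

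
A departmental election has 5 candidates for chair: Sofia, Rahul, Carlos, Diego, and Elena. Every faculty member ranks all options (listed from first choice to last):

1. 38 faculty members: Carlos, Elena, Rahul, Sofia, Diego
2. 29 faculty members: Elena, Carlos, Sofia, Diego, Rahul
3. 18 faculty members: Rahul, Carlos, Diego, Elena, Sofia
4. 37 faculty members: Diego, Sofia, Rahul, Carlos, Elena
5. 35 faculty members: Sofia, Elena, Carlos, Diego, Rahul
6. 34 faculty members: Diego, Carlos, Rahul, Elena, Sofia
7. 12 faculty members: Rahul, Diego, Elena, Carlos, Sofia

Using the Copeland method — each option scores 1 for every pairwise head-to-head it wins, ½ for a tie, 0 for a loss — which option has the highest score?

Carlos

Sofia: beats Diego; loses to Rahul, Carlos, and Elena → score 1.
Rahul: beats Sofia; loses to Carlos, Diego, and Elena → score 1.
Carlos: beats Sofia, Rahul, Diego, and Elena → score 4.
Diego: beats Rahul; loses to Sofia, Carlos, and Elena → score 1.
Elena: beats Sofia, Rahul, and Diego; loses to Carlos → score 3.
Carlos has the best pairwise record.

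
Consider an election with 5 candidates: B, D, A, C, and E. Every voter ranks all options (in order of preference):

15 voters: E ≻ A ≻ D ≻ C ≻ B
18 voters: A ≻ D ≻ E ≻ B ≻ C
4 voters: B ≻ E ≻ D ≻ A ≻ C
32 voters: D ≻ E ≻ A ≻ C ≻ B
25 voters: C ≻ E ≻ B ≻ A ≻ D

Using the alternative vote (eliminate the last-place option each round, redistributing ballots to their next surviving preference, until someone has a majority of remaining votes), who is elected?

Round 1: B 4, D 32, A 18, C 25, E 15. Eliminate B.
Round 2: D 32, A 18, C 25, E 19. Eliminate A.
Round 3: D 50, C 25, E 19. D has a majority.

D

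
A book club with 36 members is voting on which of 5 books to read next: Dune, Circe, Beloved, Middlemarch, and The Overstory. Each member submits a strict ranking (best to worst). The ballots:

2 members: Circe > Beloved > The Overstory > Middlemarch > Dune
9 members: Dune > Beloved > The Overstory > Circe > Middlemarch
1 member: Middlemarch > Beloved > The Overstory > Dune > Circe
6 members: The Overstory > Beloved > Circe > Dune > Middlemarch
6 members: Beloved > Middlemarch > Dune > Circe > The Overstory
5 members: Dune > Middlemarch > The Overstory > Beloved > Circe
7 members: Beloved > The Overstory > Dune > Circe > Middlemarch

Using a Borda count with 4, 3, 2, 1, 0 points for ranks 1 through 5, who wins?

Dune: 2·0 + 9·4 + 1·1 + 6·1 + 6·2 + 5·4 + 7·2 = 89
Circe: 2·4 + 9·1 + 1·0 + 6·2 + 6·1 + 5·0 + 7·1 = 42
Beloved: 2·3 + 9·3 + 1·3 + 6·3 + 6·4 + 5·1 + 7·4 = 111
Middlemarch: 2·1 + 9·0 + 1·4 + 6·0 + 6·3 + 5·3 + 7·0 = 39
The Overstory: 2·2 + 9·2 + 1·2 + 6·4 + 6·0 + 5·2 + 7·3 = 79
Beloved has the highest Borda score (111).

Beloved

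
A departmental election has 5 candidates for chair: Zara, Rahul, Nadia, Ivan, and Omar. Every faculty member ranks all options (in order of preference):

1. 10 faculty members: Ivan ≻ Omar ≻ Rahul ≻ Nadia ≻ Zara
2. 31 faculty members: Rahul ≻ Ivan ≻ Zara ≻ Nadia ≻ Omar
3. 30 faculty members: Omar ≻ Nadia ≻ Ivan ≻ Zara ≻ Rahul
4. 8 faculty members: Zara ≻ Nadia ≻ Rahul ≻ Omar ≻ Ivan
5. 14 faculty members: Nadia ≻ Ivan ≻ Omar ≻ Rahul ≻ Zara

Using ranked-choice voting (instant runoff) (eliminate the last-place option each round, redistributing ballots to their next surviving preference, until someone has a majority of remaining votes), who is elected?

Omar

Round 1: Zara 8, Rahul 31, Nadia 14, Ivan 10, Omar 30. Eliminate Zara.
Round 2: Rahul 31, Nadia 22, Ivan 10, Omar 30. Eliminate Ivan.
Round 3: Rahul 31, Nadia 22, Omar 40. Eliminate Nadia.
Round 4: Rahul 39, Omar 54. Omar has a majority.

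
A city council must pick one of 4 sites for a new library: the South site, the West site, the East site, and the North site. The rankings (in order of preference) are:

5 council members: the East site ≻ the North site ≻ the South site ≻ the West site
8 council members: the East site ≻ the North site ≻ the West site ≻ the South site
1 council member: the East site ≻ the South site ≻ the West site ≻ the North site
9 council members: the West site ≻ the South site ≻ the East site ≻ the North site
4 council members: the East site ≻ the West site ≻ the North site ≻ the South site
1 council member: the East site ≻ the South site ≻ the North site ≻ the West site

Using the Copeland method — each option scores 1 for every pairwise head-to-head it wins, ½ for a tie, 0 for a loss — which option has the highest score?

the South site: loses to the West site, the East site, and the North site → score 0.
the West site: beats the South site; ties the North site; loses to the East site → score 1.5.
the East site: beats the South site, the West site, and the North site → score 3.
the North site: beats the South site; ties the West site; loses to the East site → score 1.5.
the East site has the best pairwise record.

the East site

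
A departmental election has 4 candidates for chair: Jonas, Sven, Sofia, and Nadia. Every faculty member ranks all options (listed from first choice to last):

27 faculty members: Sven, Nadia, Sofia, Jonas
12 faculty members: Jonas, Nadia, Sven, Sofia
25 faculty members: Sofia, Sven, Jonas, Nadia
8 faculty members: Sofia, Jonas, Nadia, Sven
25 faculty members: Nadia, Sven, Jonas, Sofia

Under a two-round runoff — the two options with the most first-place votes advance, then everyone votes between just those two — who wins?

Sven

Round 1 first-place votes: Jonas 12, Sven 27, Sofia 33, Nadia 25.
Sofia and Sven advance.
Runoff: Sofia is preferred to Sven by 33 voters; Sven by 64.
Sven wins the runoff.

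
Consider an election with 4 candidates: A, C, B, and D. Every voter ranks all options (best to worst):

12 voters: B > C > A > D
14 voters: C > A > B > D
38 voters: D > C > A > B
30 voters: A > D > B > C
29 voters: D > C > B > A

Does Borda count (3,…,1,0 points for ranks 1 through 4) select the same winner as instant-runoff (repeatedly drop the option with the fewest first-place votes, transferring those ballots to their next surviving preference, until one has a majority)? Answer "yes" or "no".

yes

Borda — scores: A 168, C 200, B 109, D 261. Winner: D.
Instant-runoff — R1 A 30, C 14, B 12, D 67 (D winner). Winner: D.
The two methods agree.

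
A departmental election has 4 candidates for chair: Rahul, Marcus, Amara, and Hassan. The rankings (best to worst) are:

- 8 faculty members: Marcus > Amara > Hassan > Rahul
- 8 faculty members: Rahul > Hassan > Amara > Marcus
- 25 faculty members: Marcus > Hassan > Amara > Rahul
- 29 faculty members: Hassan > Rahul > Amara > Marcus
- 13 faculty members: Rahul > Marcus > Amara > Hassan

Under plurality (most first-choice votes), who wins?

First-place votes: Rahul 21, Marcus 33, Amara 0, Hassan 29.
Marcus has the most first-place votes.

Marcus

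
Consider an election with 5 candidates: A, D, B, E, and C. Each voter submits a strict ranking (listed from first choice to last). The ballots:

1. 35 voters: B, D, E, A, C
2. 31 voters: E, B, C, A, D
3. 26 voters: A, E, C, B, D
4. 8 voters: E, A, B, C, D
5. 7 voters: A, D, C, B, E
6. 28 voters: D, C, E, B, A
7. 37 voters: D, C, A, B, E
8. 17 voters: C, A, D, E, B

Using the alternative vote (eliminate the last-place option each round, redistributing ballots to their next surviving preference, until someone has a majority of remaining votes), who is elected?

Round 1: A 33, D 65, B 35, E 39, C 17. Eliminate C.
Round 2: A 50, D 65, B 35, E 39. Eliminate B.
Round 3: A 50, D 100, E 39. D has a majority.

D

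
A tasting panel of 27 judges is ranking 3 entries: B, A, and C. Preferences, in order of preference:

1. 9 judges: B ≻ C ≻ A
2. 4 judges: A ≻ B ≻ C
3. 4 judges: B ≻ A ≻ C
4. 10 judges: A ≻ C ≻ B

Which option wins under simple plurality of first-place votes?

First-place votes: B 13, A 14, C 0.
A has the most first-place votes.

A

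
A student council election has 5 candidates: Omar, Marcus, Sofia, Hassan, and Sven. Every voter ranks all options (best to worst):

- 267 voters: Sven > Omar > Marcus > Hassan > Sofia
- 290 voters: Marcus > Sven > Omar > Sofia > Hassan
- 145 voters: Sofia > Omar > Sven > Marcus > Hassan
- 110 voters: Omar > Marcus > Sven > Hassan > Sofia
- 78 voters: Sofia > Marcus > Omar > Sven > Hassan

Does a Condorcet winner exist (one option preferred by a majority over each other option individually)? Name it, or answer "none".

Checking pairwise contests:
Sven beats Omar 557–333.
Omar beats Marcus 522–368.
Omar beats Sofia 667–223.
Omar beats Hassan 890–0.
Marcus beats Sven 478–412.
Every option loses at least one head-to-head, so there is no Condorcet winner.

none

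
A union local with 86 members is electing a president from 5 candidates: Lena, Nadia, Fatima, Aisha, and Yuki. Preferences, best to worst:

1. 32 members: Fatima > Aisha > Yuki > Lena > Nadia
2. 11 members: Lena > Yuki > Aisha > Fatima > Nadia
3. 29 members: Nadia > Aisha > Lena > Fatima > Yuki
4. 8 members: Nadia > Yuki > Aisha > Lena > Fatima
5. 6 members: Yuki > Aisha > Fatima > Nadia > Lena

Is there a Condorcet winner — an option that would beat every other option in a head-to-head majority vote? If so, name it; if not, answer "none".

Aisha vs Lena: 75–11 for Aisha.
Aisha vs Nadia: 49–37 for Aisha.
Aisha vs Fatima: 54–32 for Aisha.
Aisha vs Yuki: 61–25 for Aisha.
Aisha beats every other option head-to-head.

Aisha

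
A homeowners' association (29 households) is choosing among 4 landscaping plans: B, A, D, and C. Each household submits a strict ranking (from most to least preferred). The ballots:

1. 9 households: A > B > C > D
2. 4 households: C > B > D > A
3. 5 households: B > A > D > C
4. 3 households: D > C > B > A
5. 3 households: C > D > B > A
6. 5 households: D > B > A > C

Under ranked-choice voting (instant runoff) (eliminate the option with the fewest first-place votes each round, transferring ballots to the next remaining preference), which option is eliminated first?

B

Round 1: B 5, A 9, D 8, C 7. Eliminate B.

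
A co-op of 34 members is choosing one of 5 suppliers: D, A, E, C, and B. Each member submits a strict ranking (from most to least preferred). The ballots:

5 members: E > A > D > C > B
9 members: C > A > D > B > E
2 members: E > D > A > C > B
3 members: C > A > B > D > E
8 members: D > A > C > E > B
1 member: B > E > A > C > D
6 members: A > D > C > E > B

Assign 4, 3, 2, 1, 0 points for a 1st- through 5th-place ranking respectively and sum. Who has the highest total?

D: 5·2 + 9·2 + 2·3 + 3·1 + 8·4 + 1·0 + 6·3 = 87
A: 5·3 + 9·3 + 2·2 + 3·3 + 8·3 + 1·2 + 6·4 = 105
E: 5·4 + 9·0 + 2·4 + 3·0 + 8·1 + 1·3 + 6·1 = 45
C: 5·1 + 9·4 + 2·1 + 3·4 + 8·2 + 1·1 + 6·2 = 84
B: 5·0 + 9·1 + 2·0 + 3·2 + 8·0 + 1·4 + 6·0 = 19
A has the highest Borda score (105).

A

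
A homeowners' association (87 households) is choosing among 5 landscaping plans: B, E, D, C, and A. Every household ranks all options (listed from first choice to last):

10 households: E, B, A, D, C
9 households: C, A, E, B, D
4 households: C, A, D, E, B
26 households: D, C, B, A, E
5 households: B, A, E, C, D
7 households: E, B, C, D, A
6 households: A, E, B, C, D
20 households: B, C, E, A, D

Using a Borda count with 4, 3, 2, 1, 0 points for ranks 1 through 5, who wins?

B

B: 10·3 + 9·1 + 4·0 + 26·2 + 5·4 + 7·3 + 6·2 + 20·4 = 224
E: 10·4 + 9·2 + 4·1 + 26·0 + 5·2 + 7·4 + 6·3 + 20·2 = 158
D: 10·1 + 9·0 + 4·2 + 26·4 + 5·0 + 7·1 + 6·0 + 20·0 = 129
C: 10·0 + 9·4 + 4·4 + 26·3 + 5·1 + 7·2 + 6·1 + 20·3 = 215
A: 10·2 + 9·3 + 4·3 + 26·1 + 5·3 + 7·0 + 6·4 + 20·1 = 144
B has the highest Borda score (224).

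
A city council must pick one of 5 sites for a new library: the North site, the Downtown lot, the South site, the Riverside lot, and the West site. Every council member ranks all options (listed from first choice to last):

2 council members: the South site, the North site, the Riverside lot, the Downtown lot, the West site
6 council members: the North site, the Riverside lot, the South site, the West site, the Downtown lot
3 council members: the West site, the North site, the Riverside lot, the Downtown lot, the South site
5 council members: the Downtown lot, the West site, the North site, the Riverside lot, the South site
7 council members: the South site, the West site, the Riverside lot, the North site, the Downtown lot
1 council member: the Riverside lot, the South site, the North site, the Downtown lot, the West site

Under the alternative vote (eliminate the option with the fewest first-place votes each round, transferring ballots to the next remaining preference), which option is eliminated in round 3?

Round 1: the North site 6, the Downtown lot 5, the South site 9, the Riverside lot 1, the West site 3. Eliminate the Riverside lot.
Round 2: the North site 6, the Downtown lot 5, the South site 10, the West site 3. Eliminate the West site.
Round 3: the North site 9, the Downtown lot 5, the South site 10. Eliminate the Downtown lot.

the Downtown lot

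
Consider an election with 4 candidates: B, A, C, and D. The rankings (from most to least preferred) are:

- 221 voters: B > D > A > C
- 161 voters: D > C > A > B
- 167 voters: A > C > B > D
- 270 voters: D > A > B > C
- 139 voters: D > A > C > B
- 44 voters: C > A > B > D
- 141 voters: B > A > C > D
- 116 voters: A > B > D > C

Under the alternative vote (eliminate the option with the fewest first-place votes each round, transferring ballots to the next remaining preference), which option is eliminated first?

C

Round 1: B 362, A 283, C 44, D 570. Eliminate C.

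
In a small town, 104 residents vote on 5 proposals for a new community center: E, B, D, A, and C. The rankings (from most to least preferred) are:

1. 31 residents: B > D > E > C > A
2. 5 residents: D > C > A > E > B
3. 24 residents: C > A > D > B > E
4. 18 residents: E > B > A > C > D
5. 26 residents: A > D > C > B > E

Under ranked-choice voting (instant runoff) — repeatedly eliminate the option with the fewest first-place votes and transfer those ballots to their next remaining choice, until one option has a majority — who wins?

Round 1: E 18, B 31, D 5, A 26, C 24. Eliminate D.
Round 2: E 18, B 31, A 26, C 29. Eliminate E.
Round 3: B 49, A 26, C 29. Eliminate A.
Round 4: B 49, C 55. C has a majority.

C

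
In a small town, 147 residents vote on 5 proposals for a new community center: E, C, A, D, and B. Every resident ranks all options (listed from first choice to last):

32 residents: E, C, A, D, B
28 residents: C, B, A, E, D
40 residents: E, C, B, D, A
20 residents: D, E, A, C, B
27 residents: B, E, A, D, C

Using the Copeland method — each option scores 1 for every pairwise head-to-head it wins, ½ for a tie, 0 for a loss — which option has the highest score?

E

E: beats C, A, D, and B → score 4.
C: beats A, D, and B; loses to E → score 3.
A: beats D; loses to E, C, and B → score 1.
D: loses to E, C, A, and B → score 0.
B: beats A and D; loses to E and C → score 2.
E has the best pairwise record.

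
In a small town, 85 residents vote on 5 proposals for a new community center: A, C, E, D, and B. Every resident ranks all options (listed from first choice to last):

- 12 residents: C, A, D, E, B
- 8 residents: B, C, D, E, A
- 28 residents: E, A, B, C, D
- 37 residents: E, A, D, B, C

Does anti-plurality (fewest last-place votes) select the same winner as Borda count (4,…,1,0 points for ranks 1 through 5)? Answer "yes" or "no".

yes

Anti-plurality — last-place votes: A 8, C 37, E 0, D 28, B 12. Winner: E.
Borda — scores: A 231, C 100, E 280, D 114, B 125. Winner: E.
The two methods agree.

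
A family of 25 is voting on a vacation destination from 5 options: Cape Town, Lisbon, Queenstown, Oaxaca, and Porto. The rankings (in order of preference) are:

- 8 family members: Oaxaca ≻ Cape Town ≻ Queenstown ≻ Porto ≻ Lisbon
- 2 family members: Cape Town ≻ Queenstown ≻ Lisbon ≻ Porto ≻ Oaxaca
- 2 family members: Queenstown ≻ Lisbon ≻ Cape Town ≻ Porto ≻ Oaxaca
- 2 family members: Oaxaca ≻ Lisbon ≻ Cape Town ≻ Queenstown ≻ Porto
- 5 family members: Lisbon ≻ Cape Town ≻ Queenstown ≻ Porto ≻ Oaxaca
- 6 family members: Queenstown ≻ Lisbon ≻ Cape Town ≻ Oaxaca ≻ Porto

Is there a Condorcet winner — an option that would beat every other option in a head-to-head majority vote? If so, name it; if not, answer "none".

none

Checking pairwise contests:
Lisbon beats Cape Town 15–10.
Queenstown beats Lisbon 18–7.
Cape Town beats Queenstown 17–8.
Cape Town beats Oaxaca 15–10.
Cape Town beats Porto 25–0.
Every option loses at least one head-to-head, so there is no Condorcet winner.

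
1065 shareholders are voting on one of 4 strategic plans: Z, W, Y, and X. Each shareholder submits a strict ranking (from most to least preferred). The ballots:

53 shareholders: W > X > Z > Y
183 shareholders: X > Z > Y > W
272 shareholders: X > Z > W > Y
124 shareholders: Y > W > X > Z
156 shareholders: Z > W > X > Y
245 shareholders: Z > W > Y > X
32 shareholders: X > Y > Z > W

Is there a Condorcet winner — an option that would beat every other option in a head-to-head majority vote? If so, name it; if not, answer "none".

Checking pairwise contests:
X beats Z 664–401.
Z beats W 888–177.
Z beats Y 909–156.
W beats X 578–487.
Every option loses at least one head-to-head, so there is no Condorcet winner.

none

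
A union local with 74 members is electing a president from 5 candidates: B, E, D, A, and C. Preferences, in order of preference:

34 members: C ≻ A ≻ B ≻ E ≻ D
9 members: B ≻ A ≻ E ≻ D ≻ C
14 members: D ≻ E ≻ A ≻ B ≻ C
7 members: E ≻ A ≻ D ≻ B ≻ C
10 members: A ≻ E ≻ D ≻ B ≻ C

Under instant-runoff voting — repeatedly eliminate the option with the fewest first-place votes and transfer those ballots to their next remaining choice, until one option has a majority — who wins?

A

Round 1: B 9, E 7, D 14, A 10, C 34. Eliminate E.
Round 2: B 9, D 14, A 17, C 34. Eliminate B.
Round 3: D 14, A 26, C 34. Eliminate D.
Round 4: A 40, C 34. A has a majority.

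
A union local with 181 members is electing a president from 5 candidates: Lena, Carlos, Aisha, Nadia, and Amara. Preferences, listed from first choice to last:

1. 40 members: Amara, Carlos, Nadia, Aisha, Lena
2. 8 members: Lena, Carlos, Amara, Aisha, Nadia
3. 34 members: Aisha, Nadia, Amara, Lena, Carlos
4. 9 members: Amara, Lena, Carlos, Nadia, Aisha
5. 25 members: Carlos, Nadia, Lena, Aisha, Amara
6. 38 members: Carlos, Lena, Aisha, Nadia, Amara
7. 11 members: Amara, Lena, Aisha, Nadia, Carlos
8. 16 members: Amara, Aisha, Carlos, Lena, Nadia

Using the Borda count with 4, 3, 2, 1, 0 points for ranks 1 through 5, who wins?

Lena: 40·0 + 8·4 + 34·1 + 9·3 + 25·2 + 38·3 + 11·3 + 16·1 = 306
Carlos: 40·3 + 8·3 + 34·0 + 9·2 + 25·4 + 38·4 + 11·0 + 16·2 = 446
Aisha: 40·1 + 8·1 + 34·4 + 9·0 + 25·1 + 38·2 + 11·2 + 16·3 = 355
Nadia: 40·2 + 8·0 + 34·3 + 9·1 + 25·3 + 38·1 + 11·1 + 16·0 = 315
Amara: 40·4 + 8·2 + 34·2 + 9·4 + 25·0 + 38·0 + 11·4 + 16·4 = 388
Carlos has the highest Borda score (446).

Carlos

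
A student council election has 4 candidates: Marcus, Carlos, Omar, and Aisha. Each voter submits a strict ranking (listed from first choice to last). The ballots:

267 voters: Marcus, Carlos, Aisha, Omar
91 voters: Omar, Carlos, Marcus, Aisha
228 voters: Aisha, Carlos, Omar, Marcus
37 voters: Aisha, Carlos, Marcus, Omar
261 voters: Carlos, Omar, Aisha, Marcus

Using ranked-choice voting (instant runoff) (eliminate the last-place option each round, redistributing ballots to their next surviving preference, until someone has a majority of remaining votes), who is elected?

Carlos

Round 1: Marcus 267, Carlos 261, Omar 91, Aisha 265. Eliminate Omar.
Round 2: Marcus 267, Carlos 352, Aisha 265. Eliminate Aisha.
Round 3: Marcus 267, Carlos 617. Carlos has a majority.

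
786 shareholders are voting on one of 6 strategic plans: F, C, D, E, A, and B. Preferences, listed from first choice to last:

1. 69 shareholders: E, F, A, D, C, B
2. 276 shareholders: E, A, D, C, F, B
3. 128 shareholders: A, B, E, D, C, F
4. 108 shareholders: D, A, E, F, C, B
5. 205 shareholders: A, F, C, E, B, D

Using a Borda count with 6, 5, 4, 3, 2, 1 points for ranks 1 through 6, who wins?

F: 69·5 + 276·2 + 128·1 + 108·3 + 205·5 = 2374
C: 69·2 + 276·3 + 128·2 + 108·2 + 205·4 = 2258
D: 69·3 + 276·4 + 128·3 + 108·6 + 205·1 = 2548
E: 69·6 + 276·6 + 128·4 + 108·4 + 205·3 = 3629
A: 69·4 + 276·5 + 128·6 + 108·5 + 205·6 = 4194
B: 69·1 + 276·1 + 128·5 + 108·1 + 205·2 = 1503
A has the highest Borda score (4194).

A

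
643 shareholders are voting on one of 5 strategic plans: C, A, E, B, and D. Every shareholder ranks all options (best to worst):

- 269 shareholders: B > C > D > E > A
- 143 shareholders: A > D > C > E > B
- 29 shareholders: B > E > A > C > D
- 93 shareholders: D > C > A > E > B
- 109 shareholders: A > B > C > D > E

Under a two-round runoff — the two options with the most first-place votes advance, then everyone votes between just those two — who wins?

Round 1 first-place votes: C 0, A 252, E 0, B 298, D 93.
B and A advance.
Runoff: B is preferred to A by 298 voters; A by 345.
A wins the runoff.

A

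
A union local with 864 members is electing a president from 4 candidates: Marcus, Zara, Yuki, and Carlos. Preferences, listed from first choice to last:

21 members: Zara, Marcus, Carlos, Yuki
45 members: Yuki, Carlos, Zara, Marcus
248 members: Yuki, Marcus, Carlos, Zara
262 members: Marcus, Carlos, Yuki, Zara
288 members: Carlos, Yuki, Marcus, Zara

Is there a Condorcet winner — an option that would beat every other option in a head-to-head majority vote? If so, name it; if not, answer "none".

Checking pairwise contests:
Yuki beats Marcus 581–283.
Marcus beats Zara 798–66.
Carlos beats Yuki 571–293.
Marcus beats Carlos 531–333.
Every option loses at least one head-to-head, so there is no Condorcet winner.

none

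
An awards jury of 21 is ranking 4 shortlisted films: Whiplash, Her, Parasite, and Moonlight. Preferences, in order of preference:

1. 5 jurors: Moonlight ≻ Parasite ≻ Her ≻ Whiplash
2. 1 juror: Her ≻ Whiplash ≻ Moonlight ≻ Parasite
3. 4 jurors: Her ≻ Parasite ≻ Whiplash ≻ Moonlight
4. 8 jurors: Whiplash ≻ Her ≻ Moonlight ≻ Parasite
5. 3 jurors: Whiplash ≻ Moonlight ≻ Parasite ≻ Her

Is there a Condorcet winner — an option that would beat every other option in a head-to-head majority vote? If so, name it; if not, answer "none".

Whiplash vs Her: 11–10 for Whiplash.
Whiplash vs Parasite: 12–9 for Whiplash.
Whiplash vs Moonlight: 16–5 for Whiplash.
Whiplash beats every other option head-to-head.

Whiplash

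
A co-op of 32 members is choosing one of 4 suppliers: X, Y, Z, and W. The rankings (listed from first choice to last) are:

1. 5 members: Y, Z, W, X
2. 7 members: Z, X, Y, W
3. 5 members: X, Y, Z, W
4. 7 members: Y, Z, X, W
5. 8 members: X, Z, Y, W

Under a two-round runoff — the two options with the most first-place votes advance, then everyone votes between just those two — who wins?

Round 1 first-place votes: X 13, Y 12, Z 7, W 0.
X and Y advance.
Runoff: X is preferred to Y by 20 voters; Y by 12.
X wins the runoff.

X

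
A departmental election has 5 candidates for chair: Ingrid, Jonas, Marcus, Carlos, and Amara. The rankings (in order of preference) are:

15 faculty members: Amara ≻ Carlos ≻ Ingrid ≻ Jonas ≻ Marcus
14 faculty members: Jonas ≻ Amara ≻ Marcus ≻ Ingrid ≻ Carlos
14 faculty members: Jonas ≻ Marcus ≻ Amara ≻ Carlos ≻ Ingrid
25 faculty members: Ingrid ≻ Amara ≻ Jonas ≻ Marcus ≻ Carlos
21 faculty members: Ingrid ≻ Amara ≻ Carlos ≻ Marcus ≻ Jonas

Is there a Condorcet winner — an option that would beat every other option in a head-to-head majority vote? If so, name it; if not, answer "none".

Ingrid

Ingrid vs Jonas: 61–28 for Ingrid.
Ingrid vs Marcus: 61–28 for Ingrid.
Ingrid vs Carlos: 60–29 for Ingrid.
Ingrid vs Amara: 46–43 for Ingrid.
Ingrid beats every other option head-to-head.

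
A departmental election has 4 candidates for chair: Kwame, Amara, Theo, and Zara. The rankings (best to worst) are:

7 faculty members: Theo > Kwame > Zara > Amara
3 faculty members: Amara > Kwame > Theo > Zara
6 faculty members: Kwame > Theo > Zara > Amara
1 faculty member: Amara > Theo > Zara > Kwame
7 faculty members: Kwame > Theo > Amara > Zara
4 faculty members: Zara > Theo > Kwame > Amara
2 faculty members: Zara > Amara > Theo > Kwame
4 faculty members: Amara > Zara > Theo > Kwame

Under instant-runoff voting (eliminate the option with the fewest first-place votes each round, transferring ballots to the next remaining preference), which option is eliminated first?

Round 1: Kwame 13, Amara 8, Theo 7, Zara 6. Eliminate Zara.

Zara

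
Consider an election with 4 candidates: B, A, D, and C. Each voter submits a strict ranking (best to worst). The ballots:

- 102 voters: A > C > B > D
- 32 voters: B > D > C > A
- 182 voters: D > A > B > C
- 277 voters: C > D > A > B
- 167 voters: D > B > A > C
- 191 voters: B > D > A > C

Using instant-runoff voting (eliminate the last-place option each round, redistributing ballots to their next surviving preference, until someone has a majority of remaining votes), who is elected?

D

Round 1: B 223, A 102, D 349, C 277. Eliminate A.
Round 2: B 223, D 349, C 379. Eliminate B.
Round 3: D 572, C 379. D has a majority.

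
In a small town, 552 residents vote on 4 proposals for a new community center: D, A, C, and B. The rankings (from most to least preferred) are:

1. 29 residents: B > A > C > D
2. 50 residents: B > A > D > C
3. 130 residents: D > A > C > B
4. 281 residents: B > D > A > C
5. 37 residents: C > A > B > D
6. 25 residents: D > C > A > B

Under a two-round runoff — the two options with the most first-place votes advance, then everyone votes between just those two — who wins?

B

Round 1 first-place votes: D 155, A 0, C 37, B 360.
B and D advance.
Runoff: B is preferred to D by 397 voters; D by 155.
B wins the runoff.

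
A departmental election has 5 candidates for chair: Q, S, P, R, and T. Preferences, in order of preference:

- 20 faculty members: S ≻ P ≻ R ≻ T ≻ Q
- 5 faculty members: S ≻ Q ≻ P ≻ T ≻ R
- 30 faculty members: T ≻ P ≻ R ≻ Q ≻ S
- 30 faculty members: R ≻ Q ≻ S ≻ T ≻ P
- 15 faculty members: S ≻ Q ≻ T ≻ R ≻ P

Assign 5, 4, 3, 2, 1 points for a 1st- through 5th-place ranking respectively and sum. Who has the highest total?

R

Q: 20·1 + 5·4 + 30·2 + 30·4 + 15·4 = 280
S: 20·5 + 5·5 + 30·1 + 30·3 + 15·5 = 320
P: 20·4 + 5·3 + 30·4 + 30·1 + 15·1 = 260
R: 20·3 + 5·1 + 30·3 + 30·5 + 15·2 = 335
T: 20·2 + 5·2 + 30·5 + 30·2 + 15·3 = 305
R has the highest Borda score (335).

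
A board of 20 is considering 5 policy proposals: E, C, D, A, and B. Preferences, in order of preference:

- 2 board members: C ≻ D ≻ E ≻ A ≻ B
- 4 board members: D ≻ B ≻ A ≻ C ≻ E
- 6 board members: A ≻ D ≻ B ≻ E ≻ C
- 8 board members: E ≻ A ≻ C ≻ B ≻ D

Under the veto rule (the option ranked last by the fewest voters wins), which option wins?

A

Last-place votes: E 4, C 6, D 8, A 0, B 2.
A is ranked last by the fewest voters, so A wins.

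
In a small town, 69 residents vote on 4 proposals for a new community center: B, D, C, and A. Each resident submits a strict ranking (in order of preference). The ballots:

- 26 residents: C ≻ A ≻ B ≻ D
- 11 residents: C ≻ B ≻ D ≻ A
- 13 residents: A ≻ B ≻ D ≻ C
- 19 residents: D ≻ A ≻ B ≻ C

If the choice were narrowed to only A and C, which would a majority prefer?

Voters preferring A to C: 32; preferring C to A: 37.
C wins the head-to-head.

C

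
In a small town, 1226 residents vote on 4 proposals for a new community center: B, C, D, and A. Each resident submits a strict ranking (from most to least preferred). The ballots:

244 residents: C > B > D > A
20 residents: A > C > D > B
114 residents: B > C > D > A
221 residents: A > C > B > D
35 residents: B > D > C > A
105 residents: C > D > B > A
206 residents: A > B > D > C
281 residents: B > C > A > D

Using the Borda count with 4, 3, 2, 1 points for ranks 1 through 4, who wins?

B

B: 244·3 + 20·1 + 114·4 + 221·2 + 35·4 + 105·2 + 206·3 + 281·4 = 3742
C: 244·4 + 20·3 + 114·3 + 221·3 + 35·2 + 105·4 + 206·1 + 281·3 = 3580
D: 244·2 + 20·2 + 114·2 + 221·1 + 35·3 + 105·3 + 206·2 + 281·1 = 2090
A: 244·1 + 20·4 + 114·1 + 221·4 + 35·1 + 105·1 + 206·4 + 281·2 = 2848
B has the highest Borda score (3742).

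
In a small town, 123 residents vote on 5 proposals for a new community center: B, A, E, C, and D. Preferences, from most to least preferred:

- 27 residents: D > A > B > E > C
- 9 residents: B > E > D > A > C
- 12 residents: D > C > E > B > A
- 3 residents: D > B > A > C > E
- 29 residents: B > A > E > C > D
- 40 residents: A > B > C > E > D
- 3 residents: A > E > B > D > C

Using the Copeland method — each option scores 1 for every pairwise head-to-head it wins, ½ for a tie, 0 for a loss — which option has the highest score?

A

B: beats E, C, and D; loses to A → score 3.
A: beats B, E, C, and D → score 4.
E: beats C and D; loses to B and A → score 2.
C: beats D; loses to B, A, and E → score 1.
D: loses to B, A, E, and C → score 0.
A has the best pairwise record.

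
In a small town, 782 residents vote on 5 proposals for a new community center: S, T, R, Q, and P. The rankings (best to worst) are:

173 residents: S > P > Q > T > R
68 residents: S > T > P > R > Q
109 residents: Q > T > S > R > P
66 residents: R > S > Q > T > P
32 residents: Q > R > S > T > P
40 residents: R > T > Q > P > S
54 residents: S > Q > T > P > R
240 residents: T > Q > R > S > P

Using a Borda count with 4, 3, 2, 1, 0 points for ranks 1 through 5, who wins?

S: 173·4 + 68·4 + 109·2 + 66·3 + 32·2 + 40·0 + 54·4 + 240·1 = 1900
T: 173·1 + 68·3 + 109·3 + 66·1 + 32·1 + 40·3 + 54·2 + 240·4 = 1990
R: 173·0 + 68·1 + 109·1 + 66·4 + 32·3 + 40·4 + 54·0 + 240·2 = 1177
Q: 173·2 + 68·0 + 109·4 + 66·2 + 32·4 + 40·2 + 54·3 + 240·3 = 2004
P: 173·3 + 68·2 + 109·0 + 66·0 + 32·0 + 40·1 + 54·1 + 240·0 = 749
Q has the highest Borda score (2004).

Q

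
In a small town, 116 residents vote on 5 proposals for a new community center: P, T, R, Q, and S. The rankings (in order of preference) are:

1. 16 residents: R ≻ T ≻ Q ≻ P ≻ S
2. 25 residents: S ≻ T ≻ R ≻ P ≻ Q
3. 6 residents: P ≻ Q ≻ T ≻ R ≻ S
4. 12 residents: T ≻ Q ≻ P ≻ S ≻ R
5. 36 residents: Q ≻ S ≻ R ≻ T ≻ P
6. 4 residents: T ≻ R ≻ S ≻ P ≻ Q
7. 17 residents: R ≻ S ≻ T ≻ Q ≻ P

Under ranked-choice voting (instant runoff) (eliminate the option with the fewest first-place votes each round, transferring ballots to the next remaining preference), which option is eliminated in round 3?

S

Round 1: P 6, T 16, R 33, Q 36, S 25. Eliminate P.
Round 2: T 16, R 33, Q 42, S 25. Eliminate T.
Round 3: R 37, Q 54, S 25. Eliminate S.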